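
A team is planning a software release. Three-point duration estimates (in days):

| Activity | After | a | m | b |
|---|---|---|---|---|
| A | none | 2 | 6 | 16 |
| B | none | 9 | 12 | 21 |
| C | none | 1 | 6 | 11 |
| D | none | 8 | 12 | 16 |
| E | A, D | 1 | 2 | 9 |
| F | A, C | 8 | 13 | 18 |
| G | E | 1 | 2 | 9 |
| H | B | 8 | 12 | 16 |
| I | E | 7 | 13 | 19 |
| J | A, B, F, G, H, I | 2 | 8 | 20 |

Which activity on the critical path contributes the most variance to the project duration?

J

te_A = (2 + 4·6 + 16)/6 = 42/6 = 7; σ²_A = ((16−2)/6)² = 5.444
te_B = (9 + 4·12 + 21)/6 = 78/6 = 13; σ²_B = ((21−9)/6)² = 4.000
te_C = (1 + 4·6 + 11)/6 = 36/6 = 6; σ²_C = ((11−1)/6)² = 2.778
te_D = (8 + 4·12 + 16)/6 = 72/6 = 12; σ²_D = ((16−8)/6)² = 1.778
te_E = (1 + 4·2 + 9)/6 = 18/6 = 3; σ²_E = ((9−1)/6)² = 1.778
te_F = (8 + 4·13 + 18)/6 = 78/6 = 13; σ²_F = ((18−8)/6)² = 2.778
te_G = (1 + 4·2 + 9)/6 = 18/6 = 3; σ²_G = ((9−1)/6)² = 1.778
te_H = (8 + 4·12 + 16)/6 = 72/6 = 12; σ²_H = ((16−8)/6)² = 1.778
te_I = (7 + 4·13 + 19)/6 = 78/6 = 13; σ²_I = ((19−7)/6)² = 4.000
te_J = (2 + 4·8 + 20)/6 = 54/6 = 9; σ²_J = ((20−2)/6)² = 9.000

Forward pass:
ES_A = 0; EF_A = 7
ES_B = 0; EF_B = 13
ES_C = 0; EF_C = 6
ES_D = 0; EF_D = 12
ES_E = max(EF_A=7, EF_D=12) = 12; EF_E = 12+3 = 15
ES_F = max(EF_A=7, EF_C=6) = 7; EF_F = 7+13 = 20
ES_G = 15; EF_G = 15+3 = 18
ES_H = 13; EF_H = 13+12 = 25
ES_I = 15; EF_I = 15+13 = 28
ES_J = max(EF_A=7, EF_B=13, EF_F=20, EF_G=18, EF_H=25, EF_I=28) = 28; EF_J = 28+9 = 37
Expected project duration μ = 37 days. Critical path: D → E → I → J.

Variances on critical path: σ²_D=1.778, σ²_E=1.778, σ²_I=4.000, σ²_J=9.000.
Largest is σ²_J = 9.000.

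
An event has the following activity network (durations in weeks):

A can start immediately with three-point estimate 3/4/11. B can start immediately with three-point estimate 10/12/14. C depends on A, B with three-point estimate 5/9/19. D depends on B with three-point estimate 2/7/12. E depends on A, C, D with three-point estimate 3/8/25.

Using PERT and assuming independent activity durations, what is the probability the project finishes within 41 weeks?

te_A = (3 + 4·4 + 11)/6 = 30/6 = 5; σ²_A = ((11−3)/6)² = 1.778
te_B = (10 + 4·12 + 14)/6 = 72/6 = 12; σ²_B = ((14−10)/6)² = 0.444
te_C = (5 + 4·9 + 19)/6 = 60/6 = 10; σ²_C = ((19−5)/6)² = 5.444
te_D = (2 + 4·7 + 12)/6 = 42/6 = 7; σ²_D = ((12−2)/6)² = 2.778
te_E = (3 + 4·8 + 25)/6 = 60/6 = 10; σ²_E = ((25−3)/6)² = 13.444

Forward pass:
ES_A = 0; EF_A = 5
ES_B = 0; EF_B = 12
ES_C = max(EF_A=5, EF_B=12) = 12; EF_C = 12+10 = 22
ES_D = 12; EF_D = 12+7 = 19
ES_E = max(EF_A=5, EF_C=22, EF_D=19) = 22; EF_E = 22+10 = 32
Expected project duration μ = 32 weeks. Critical path: B → C → E.

Variance along critical path = 0.444 + 5.444 + 13.444 = 19.333; σ = √19.333 = 4.397 weeks.
Z = (41 − 32) / 4.397 = 2.047
P(T ≤ 41) = Φ(2.047) ≈ 0.980

0.980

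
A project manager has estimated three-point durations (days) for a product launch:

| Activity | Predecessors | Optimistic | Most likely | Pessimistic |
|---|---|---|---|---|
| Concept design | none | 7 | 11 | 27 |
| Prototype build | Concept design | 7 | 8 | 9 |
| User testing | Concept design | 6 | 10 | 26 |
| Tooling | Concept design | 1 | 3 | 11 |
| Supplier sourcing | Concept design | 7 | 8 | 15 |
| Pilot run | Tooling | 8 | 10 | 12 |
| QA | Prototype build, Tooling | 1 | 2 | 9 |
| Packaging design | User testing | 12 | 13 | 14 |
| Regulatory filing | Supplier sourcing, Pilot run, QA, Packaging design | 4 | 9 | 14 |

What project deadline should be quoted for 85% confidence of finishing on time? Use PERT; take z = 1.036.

te_Concept design = (7 + 4·11 + 27)/6 = 78/6 = 13; σ²_Concept design = ((27−7)/6)² = 11.111
te_Prototype build = (7 + 4·8 + 9)/6 = 48/6 = 8; σ²_Prototype build = ((9−7)/6)² = 0.111
te_User testing = (6 + 4·10 + 26)/6 = 72/6 = 12; σ²_User testing = ((26−6)/6)² = 11.111
te_Tooling = (1 + 4·3 + 11)/6 = 24/6 = 4; σ²_Tooling = ((11−1)/6)² = 2.778
te_Supplier sourcing = (7 + 4·8 + 15)/6 = 54/6 = 9; σ²_Supplier sourcing = ((15−7)/6)² = 1.778
te_Pilot run = (8 + 4·10 + 12)/6 = 60/6 = 10; σ²_Pilot run = ((12−8)/6)² = 0.444
te_QA = (1 + 4·2 + 9)/6 = 18/6 = 3; σ²_QA = ((9−1)/6)² = 1.778
te_Packaging design = (12 + 4·13 + 14)/6 = 78/6 = 13; σ²_Packaging design = ((14−12)/6)² = 0.111
te_Regulatory filing = (4 + 4·9 + 14)/6 = 54/6 = 9; σ²_Regulatory filing = ((14−4)/6)² = 2.778

Forward pass:
ES_Concept design = 0; EF_Concept design = 13
ES_Prototype build = 13; EF_Prototype build = 13+8 = 21
ES_User testing = 13; EF_User testing = 13+12 = 25
ES_Tooling = 13; EF_Tooling = 13+4 = 17
ES_Supplier sourcing = 13; EF_Supplier sourcing = 13+9 = 22
ES_Pilot run = 17; EF_Pilot run = 17+10 = 27
ES_QA = max(EF_Prototype build=21, EF_Tooling=17) = 21; EF_QA = 21+3 = 24
ES_Packaging design = 25; EF_Packaging design = 25+13 = 38
ES_Regulatory filing = max(EF_Supplier sourcing=22, EF_Pilot run=27, EF_QA=24, EF_Packaging design=38) = 38; EF_Regulatory filing = 38+9 = 47
Expected project duration μ = 47 days. Critical path: Concept design → User testing → Packaging design → Regulatory filing.

Variance along critical path = 11.111 + 11.111 + 0.111 + 2.778 = 25.111; σ = 5.011 days.
D = μ + z·σ = 47 + 1.036·5.011 = 52.2 days

52.2 days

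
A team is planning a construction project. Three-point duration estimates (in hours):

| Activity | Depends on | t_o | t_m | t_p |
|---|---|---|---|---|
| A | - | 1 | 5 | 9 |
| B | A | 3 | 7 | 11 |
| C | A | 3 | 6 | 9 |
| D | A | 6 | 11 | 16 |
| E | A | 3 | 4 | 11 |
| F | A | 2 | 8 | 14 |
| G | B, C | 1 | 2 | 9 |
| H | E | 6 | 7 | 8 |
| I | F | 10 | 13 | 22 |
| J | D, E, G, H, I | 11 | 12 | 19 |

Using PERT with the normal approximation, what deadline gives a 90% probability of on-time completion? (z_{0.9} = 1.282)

te_A = (1 + 4·5 + 9)/6 = 30/6 = 5; σ²_A = ((9−1)/6)² = 1.778
te_B = (3 + 4·7 + 11)/6 = 42/6 = 7; σ²_B = ((11−3)/6)² = 1.778
te_C = (3 + 4·6 + 9)/6 = 36/6 = 6; σ²_C = ((9−3)/6)² = 1.000
te_D = (6 + 4·11 + 16)/6 = 66/6 = 11; σ²_D = ((16−6)/6)² = 2.778
te_E = (3 + 4·4 + 11)/6 = 30/6 = 5; σ²_E = ((11−3)/6)² = 1.778
te_F = (2 + 4·8 + 14)/6 = 48/6 = 8; σ²_F = ((14−2)/6)² = 4.000
te_G = (1 + 4·2 + 9)/6 = 18/6 = 3; σ²_G = ((9−1)/6)² = 1.778
te_H = (6 + 4·7 + 8)/6 = 42/6 = 7; σ²_H = ((8−6)/6)² = 0.111
te_I = (10 + 4·13 + 22)/6 = 84/6 = 14; σ²_I = ((22−10)/6)² = 4.000
te_J = (11 + 4·12 + 19)/6 = 78/6 = 13; σ²_J = ((19−11)/6)² = 1.778

Forward pass:
ES_A = 0; EF_A = 5
ES_B = 5; EF_B = 5+7 = 12
ES_C = 5; EF_C = 5+6 = 11
ES_D = 5; EF_D = 5+11 = 16
ES_E = 5; EF_E = 5+5 = 10
ES_F = 5; EF_F = 5+8 = 13
ES_G = max(EF_B=12, EF_C=11) = 12; EF_G = 12+3 = 15
ES_H = 10; EF_H = 10+7 = 17
ES_I = 13; EF_I = 13+14 = 27
ES_J = max(EF_D=16, EF_E=10, EF_G=15, EF_H=17, EF_I=27) = 27; EF_J = 27+13 = 40
Expected project duration μ = 40 hours. Critical path: A → F → I → J.

Variance along critical path = 1.778 + 4.000 + 4.000 + 1.778 = 11.556; σ = 3.399 hours.
D = μ + z·σ = 40 + 1.282·3.399 = 44.4 hours

44.4 hours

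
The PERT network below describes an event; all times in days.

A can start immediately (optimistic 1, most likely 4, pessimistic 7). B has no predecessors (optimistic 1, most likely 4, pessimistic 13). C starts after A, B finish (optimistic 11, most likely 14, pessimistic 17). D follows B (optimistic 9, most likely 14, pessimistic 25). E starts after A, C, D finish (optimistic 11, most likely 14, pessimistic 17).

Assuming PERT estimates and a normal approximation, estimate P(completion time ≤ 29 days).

0.075

te_A = (1 + 4·4 + 7)/6 = 24/6 = 4; σ²_A = ((7−1)/6)² = 1.000
te_B = (1 + 4·4 + 13)/6 = 30/6 = 5; σ²_B = ((13−1)/6)² = 4.000
te_C = (11 + 4·14 + 17)/6 = 84/6 = 14; σ²_C = ((17−11)/6)² = 1.000
te_D = (9 + 4·14 + 25)/6 = 90/6 = 15; σ²_D = ((25−9)/6)² = 7.111
te_E = (11 + 4·14 + 17)/6 = 84/6 = 14; σ²_E = ((17−11)/6)² = 1.000

Forward pass:
ES_A = 0; EF_A = 4
ES_B = 0; EF_B = 5
ES_C = max(EF_A=4, EF_B=5) = 5; EF_C = 5+14 = 19
ES_D = 5; EF_D = 5+15 = 20
ES_E = max(EF_A=4, EF_C=19, EF_D=20) = 20; EF_E = 20+14 = 34
Expected project duration μ = 34 days. Critical path: B → D → E.

Variance along critical path = 4.000 + 7.111 + 1.000 = 12.111; σ = √12.111 = 3.480 days.
Z = (29 − 34) / 3.480 = -1.437
P(T ≤ 29) = Φ(-1.437) ≈ 0.075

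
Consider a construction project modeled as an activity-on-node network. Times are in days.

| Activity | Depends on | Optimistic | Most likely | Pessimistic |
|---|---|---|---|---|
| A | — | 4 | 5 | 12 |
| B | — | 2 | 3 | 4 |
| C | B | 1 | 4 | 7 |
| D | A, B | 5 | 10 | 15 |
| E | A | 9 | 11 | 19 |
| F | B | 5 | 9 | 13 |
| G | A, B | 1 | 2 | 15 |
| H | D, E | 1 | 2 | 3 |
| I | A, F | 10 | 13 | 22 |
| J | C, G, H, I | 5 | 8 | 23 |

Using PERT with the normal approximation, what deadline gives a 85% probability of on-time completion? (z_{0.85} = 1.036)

40.0 days

te_A = (4 + 4·5 + 12)/6 = 36/6 = 6; σ²_A = ((12−4)/6)² = 1.778
te_B = (2 + 4·3 + 4)/6 = 18/6 = 3; σ²_B = ((4−2)/6)² = 0.111
te_C = (1 + 4·4 + 7)/6 = 24/6 = 4; σ²_C = ((7−1)/6)² = 1.000
te_D = (5 + 4·10 + 15)/6 = 60/6 = 10; σ²_D = ((15−5)/6)² = 2.778
te_E = (9 + 4·11 + 19)/6 = 72/6 = 12; σ²_E = ((19−9)/6)² = 2.778
te_F = (5 + 4·9 + 13)/6 = 54/6 = 9; σ²_F = ((13−5)/6)² = 1.778
te_G = (1 + 4·2 + 15)/6 = 24/6 = 4; σ²_G = ((15−1)/6)² = 5.444
te_H = (1 + 4·2 + 3)/6 = 12/6 = 2; σ²_H = ((3−1)/6)² = 0.111
te_I = (10 + 4·13 + 22)/6 = 84/6 = 14; σ²_I = ((22−10)/6)² = 4.000
te_J = (5 + 4·8 + 23)/6 = 60/6 = 10; σ²_J = ((23−5)/6)² = 9.000

Forward pass:
ES_A = 0; EF_A = 6
ES_B = 0; EF_B = 3
ES_C = 3; EF_C = 3+4 = 7
ES_D = max(EF_A=6, EF_B=3) = 6; EF_D = 6+10 = 16
ES_E = 6; EF_E = 6+12 = 18
ES_F = 3; EF_F = 3+9 = 12
ES_G = max(EF_A=6, EF_B=3) = 6; EF_G = 6+4 = 10
ES_H = max(EF_D=16, EF_E=18) = 18; EF_H = 18+2 = 20
ES_I = max(EF_A=6, EF_F=12) = 12; EF_I = 12+14 = 26
ES_J = max(EF_C=7, EF_G=10, EF_H=20, EF_I=26) = 26; EF_J = 26+10 = 36
Expected project duration μ = 36 days. Critical path: B → F → I → J.

Variance along critical path = 0.111 + 1.778 + 4.000 + 9.000 = 14.889; σ = 3.859 days.
D = μ + z·σ = 36 + 1.036·3.859 = 40.0 days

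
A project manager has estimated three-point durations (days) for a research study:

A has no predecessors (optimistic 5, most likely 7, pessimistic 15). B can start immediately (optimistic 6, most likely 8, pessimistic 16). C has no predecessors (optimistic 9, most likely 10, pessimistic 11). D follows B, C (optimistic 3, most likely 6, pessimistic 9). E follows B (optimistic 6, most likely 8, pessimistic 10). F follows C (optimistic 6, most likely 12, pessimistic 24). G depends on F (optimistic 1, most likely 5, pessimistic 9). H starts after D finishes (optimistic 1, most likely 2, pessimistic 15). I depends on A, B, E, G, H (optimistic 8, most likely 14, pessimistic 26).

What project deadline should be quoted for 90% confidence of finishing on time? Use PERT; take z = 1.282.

te_A = (5 + 4·7 + 15)/6 = 48/6 = 8; σ²_A = ((15−5)/6)² = 2.778
te_B = (6 + 4·8 + 16)/6 = 54/6 = 9; σ²_B = ((16−6)/6)² = 2.778
te_C = (9 + 4·10 + 11)/6 = 60/6 = 10; σ²_C = ((11−9)/6)² = 0.111
te_D = (3 + 4·6 + 9)/6 = 36/6 = 6; σ²_D = ((9−3)/6)² = 1.000
te_E = (6 + 4·8 + 10)/6 = 48/6 = 8; σ²_E = ((10−6)/6)² = 0.444
te_F = (6 + 4·12 + 24)/6 = 78/6 = 13; σ²_F = ((24−6)/6)² = 9.000
te_G = (1 + 4·5 + 9)/6 = 30/6 = 5; σ²_G = ((9−1)/6)² = 1.778
te_H = (1 + 4·2 + 15)/6 = 24/6 = 4; σ²_H = ((15−1)/6)² = 5.444
te_I = (8 + 4·14 + 26)/6 = 90/6 = 15; σ²_I = ((26−8)/6)² = 9.000

Forward pass:
ES_A = 0; EF_A = 8
ES_B = 0; EF_B = 9
ES_C = 0; EF_C = 10
ES_D = max(EF_B=9, EF_C=10) = 10; EF_D = 10+6 = 16
ES_E = 9; EF_E = 9+8 = 17
ES_F = 10; EF_F = 10+13 = 23
ES_G = 23; EF_G = 23+5 = 28
ES_H = 16; EF_H = 16+4 = 20
ES_I = max(EF_A=8, EF_B=9, EF_E=17, EF_G=28, EF_H=20) = 28; EF_I = 28+15 = 43
Expected project duration μ = 43 days. Critical path: C → F → G → I.

Variance along critical path = 0.111 + 9.000 + 1.778 + 9.000 = 19.889; σ = 4.460 days.
D = μ + z·σ = 43 + 1.282·4.460 = 48.7 days

48.7 days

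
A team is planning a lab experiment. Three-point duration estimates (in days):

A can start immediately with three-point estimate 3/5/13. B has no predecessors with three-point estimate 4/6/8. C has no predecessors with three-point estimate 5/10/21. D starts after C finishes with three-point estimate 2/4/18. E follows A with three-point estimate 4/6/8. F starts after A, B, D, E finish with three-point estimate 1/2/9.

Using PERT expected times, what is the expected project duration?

20 days

te_A = (3 + 4·5 + 13)/6 = 36/6 = 6
te_B = (4 + 4·6 + 8)/6 = 36/6 = 6
te_C = (5 + 4·10 + 21)/6 = 66/6 = 11
te_D = (2 + 4·4 + 18)/6 = 36/6 = 6
te_E = (4 + 4·6 + 8)/6 = 36/6 = 6
te_F = (1 + 4·2 + 9)/6 = 18/6 = 3

Forward pass:
ES_A = 0; EF_A = 6
ES_B = 0; EF_B = 6
ES_C = 0; EF_C = 11
ES_D = 11; EF_D = 11+6 = 17
ES_E = 6; EF_E = 6+6 = 12
ES_F = max(EF_A=6, EF_B=6, EF_D=17, EF_E=12) = 17; EF_F = 17+3 = 20
Expected project duration μ = 20 days. Critical path: C → D → F.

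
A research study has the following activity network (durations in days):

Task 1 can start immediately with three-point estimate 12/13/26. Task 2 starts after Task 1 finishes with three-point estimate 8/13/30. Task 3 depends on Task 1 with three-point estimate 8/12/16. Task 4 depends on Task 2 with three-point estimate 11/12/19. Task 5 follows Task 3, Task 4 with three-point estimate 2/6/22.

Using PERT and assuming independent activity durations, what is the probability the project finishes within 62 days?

te_Task 1 = (12 + 4·13 + 26)/6 = 90/6 = 15; σ²_Task 1 = ((26−12)/6)² = 5.444
te_Task 2 = (8 + 4·13 + 30)/6 = 90/6 = 15; σ²_Task 2 = ((30−8)/6)² = 13.444
te_Task 3 = (8 + 4·12 + 16)/6 = 72/6 = 12; σ²_Task 3 = ((16−8)/6)² = 1.778
te_Task 4 = (11 + 4·12 + 19)/6 = 78/6 = 13; σ²_Task 4 = ((19−11)/6)² = 1.778
te_Task 5 = (2 + 4·6 + 22)/6 = 48/6 = 8; σ²_Task 5 = ((22−2)/6)² = 11.111

Forward pass:
ES_Task 1 = 0; EF_Task 1 = 15
ES_Task 2 = 15; EF_Task 2 = 15+15 = 30
ES_Task 3 = 15; EF_Task 3 = 15+12 = 27
ES_Task 4 = 30; EF_Task 4 = 30+13 = 43
ES_Task 5 = max(EF_Task 3=27, EF_Task 4=43) = 43; EF_Task 5 = 43+8 = 51
Expected project duration μ = 51 days. Critical path: Task 1 → Task 2 → Task 4 → Task 5.

Variance along critical path = 5.444 + 13.444 + 1.778 + 11.111 = 31.778; σ = √31.778 = 5.637 days.
Z = (62 − 51) / 5.637 = 1.951
P(T ≤ 62) = Φ(1.951) ≈ 0.974

0.974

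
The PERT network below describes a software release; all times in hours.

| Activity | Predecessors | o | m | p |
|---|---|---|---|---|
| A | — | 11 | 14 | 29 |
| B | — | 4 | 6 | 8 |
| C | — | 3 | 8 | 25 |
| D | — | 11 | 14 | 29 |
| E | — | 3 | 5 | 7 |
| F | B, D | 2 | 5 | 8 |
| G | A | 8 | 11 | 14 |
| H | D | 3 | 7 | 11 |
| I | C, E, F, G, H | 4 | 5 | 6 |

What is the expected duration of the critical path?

te_A = (11 + 4·14 + 29)/6 = 96/6 = 16
te_B = (4 + 4·6 + 8)/6 = 36/6 = 6
te_C = (3 + 4·8 + 25)/6 = 60/6 = 10
te_D = (11 + 4·14 + 29)/6 = 96/6 = 16
te_E = (3 + 4·5 + 7)/6 = 30/6 = 5
te_F = (2 + 4·5 + 8)/6 = 30/6 = 5
te_G = (8 + 4·11 + 14)/6 = 66/6 = 11
te_H = (3 + 4·7 + 11)/6 = 42/6 = 7
te_I = (4 + 4·5 + 6)/6 = 30/6 = 5

Forward pass:
ES_A = 0; EF_A = 16
ES_B = 0; EF_B = 6
ES_C = 0; EF_C = 10
ES_D = 0; EF_D = 16
ES_E = 0; EF_E = 5
ES_F = max(EF_B=6, EF_D=16) = 16; EF_F = 16+5 = 21
ES_G = 16; EF_G = 16+11 = 27
ES_H = 16; EF_H = 16+7 = 23
ES_I = max(EF_C=10, EF_E=5, EF_F=21, EF_G=27, EF_H=23) = 27; EF_I = 27+5 = 32
Expected project duration μ = 32 hours. Critical path: A → G → I.

32 hours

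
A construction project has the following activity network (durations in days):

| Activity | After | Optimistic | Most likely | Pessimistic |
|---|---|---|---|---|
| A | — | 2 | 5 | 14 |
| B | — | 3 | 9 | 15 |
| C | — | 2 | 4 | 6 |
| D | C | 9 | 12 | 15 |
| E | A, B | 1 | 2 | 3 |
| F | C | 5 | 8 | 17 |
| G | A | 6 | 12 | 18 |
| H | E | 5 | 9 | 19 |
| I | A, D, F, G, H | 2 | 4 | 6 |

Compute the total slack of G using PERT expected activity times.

te_A = (2 + 4·5 + 14)/6 = 36/6 = 6
te_B = (3 + 4·9 + 15)/6 = 54/6 = 9
te_C = (2 + 4·4 + 6)/6 = 24/6 = 4
te_D = (9 + 4·12 + 15)/6 = 72/6 = 12
te_E = (1 + 4·2 + 3)/6 = 12/6 = 2
te_F = (5 + 4·8 + 17)/6 = 54/6 = 9
te_G = (6 + 4·12 + 18)/6 = 72/6 = 12
te_H = (5 + 4·9 + 19)/6 = 60/6 = 10
te_I = (2 + 4·4 + 6)/6 = 24/6 = 4

Forward pass:
ES_A = 0; EF_A = 6
ES_B = 0; EF_B = 9
ES_C = 0; EF_C = 4
ES_D = 4; EF_D = 4+12 = 16
ES_E = max(EF_A=6, EF_B=9) = 9; EF_E = 9+2 = 11
ES_F = 4; EF_F = 4+9 = 13
ES_G = 6; EF_G = 6+12 = 18
ES_H = 11; EF_H = 11+10 = 21
ES_I = max(EF_A=6, EF_D=16, EF_F=13, EF_G=18, EF_H=21) = 21; EF_I = 21+4 = 25
Expected project duration μ = 25 days. Critical path: B → E → H → I.

Backward pass:
LF_I = 25; LS_I = 25−4 = 21
LF_H = LS_I = 21; LS_H = 21−10 = 11
LF_G = LS_I = 21; LS_G = 21−12 = 9
LF_F = LS_I = 21; LS_F = 21−9 = 12
LF_E = LS_H = 11; LS_E = 11−2 = 9
LF_D = LS_I = 21; LS_D = 21−12 = 9
LF_C = min(LS_D=9, LS_F=12) = 9; LS_C = 9−4 = 5
LF_B = LS_E = 9; LS_B = 9−9 = 0
LF_A = min(LS_E=9, LS_G=9, LS_I=21) = 9; LS_A = 9−6 = 3
Slack_G = LS_G − ES_G = 9 − 6 = 3

3 days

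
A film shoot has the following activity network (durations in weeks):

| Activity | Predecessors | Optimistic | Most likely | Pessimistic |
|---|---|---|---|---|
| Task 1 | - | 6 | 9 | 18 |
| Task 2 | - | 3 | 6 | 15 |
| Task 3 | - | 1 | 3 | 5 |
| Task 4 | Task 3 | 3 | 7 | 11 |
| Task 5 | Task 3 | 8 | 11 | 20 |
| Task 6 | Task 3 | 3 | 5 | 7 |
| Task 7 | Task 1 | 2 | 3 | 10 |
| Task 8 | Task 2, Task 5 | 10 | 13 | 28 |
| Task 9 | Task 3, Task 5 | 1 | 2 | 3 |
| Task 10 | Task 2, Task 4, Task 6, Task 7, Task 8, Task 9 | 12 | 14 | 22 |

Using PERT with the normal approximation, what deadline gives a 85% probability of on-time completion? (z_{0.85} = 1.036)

te_Task 1 = (6 + 4·9 + 18)/6 = 60/6 = 10; σ²_Task 1 = ((18−6)/6)² = 4.000
te_Task 2 = (3 + 4·6 + 15)/6 = 42/6 = 7; σ²_Task 2 = ((15−3)/6)² = 4.000
te_Task 3 = (1 + 4·3 + 5)/6 = 18/6 = 3; σ²_Task 3 = ((5−1)/6)² = 0.444
te_Task 4 = (3 + 4·7 + 11)/6 = 42/6 = 7; σ²_Task 4 = ((11−3)/6)² = 1.778
te_Task 5 = (8 + 4·11 + 20)/6 = 72/6 = 12; σ²_Task 5 = ((20−8)/6)² = 4.000
te_Task 6 = (3 + 4·5 + 7)/6 = 30/6 = 5; σ²_Task 6 = ((7−3)/6)² = 0.444
te_Task 7 = (2 + 4·3 + 10)/6 = 24/6 = 4; σ²_Task 7 = ((10−2)/6)² = 1.778
te_Task 8 = (10 + 4·13 + 28)/6 = 90/6 = 15; σ²_Task 8 = ((28−10)/6)² = 9.000
te_Task 9 = (1 + 4·2 + 3)/6 = 12/6 = 2; σ²_Task 9 = ((3−1)/6)² = 0.111
te_Task 10 = (12 + 4·14 + 22)/6 = 90/6 = 15; σ²_Task 10 = ((22−12)/6)² = 2.778

Forward pass:
ES_Task 1 = 0; EF_Task 1 = 10
ES_Task 2 = 0; EF_Task 2 = 7
ES_Task 3 = 0; EF_Task 3 = 3
ES_Task 4 = 3; EF_Task 4 = 3+7 = 10
ES_Task 5 = 3; EF_Task 5 = 3+12 = 15
ES_Task 6 = 3; EF_Task 6 = 3+5 = 8
ES_Task 7 = 10; EF_Task 7 = 10+4 = 14
ES_Task 8 = max(EF_Task 2=7, EF_Task 5=15) = 15; EF_Task 8 = 15+15 = 30
ES_Task 9 = max(EF_Task 3=3, EF_Task 5=15) = 15; EF_Task 9 = 15+2 = 17
ES_Task 10 = max(EF_Task 2=7, EF_Task 4=10, EF_Task 6=8, EF_Task 7=14, EF_Task 8=30, EF_Task 9=17) = 30; EF_Task 10 = 30+15 = 45
Expected project duration μ = 45 weeks. Critical path: Task 3 → Task 5 → Task 8 → Task 10.

Variance along critical path = 0.444 + 4.000 + 9.000 + 2.778 = 16.222; σ = 4.028 weeks.
D = μ + z·σ = 45 + 1.036·4.028 = 49.2 weeks

49.2 weeks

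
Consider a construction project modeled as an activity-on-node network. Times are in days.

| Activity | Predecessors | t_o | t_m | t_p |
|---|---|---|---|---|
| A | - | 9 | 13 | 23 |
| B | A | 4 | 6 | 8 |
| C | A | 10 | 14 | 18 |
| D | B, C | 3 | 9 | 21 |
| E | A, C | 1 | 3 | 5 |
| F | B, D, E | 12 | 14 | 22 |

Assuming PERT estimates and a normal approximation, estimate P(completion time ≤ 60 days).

0.946

te_A = (9 + 4·13 + 23)/6 = 84/6 = 14; σ²_A = ((23−9)/6)² = 5.444
te_B = (4 + 4·6 + 8)/6 = 36/6 = 6; σ²_B = ((8−4)/6)² = 0.444
te_C = (10 + 4·14 + 18)/6 = 84/6 = 14; σ²_C = ((18−10)/6)² = 1.778
te_D = (3 + 4·9 + 21)/6 = 60/6 = 10; σ²_D = ((21−3)/6)² = 9.000
te_E = (1 + 4·3 + 5)/6 = 18/6 = 3; σ²_E = ((5−1)/6)² = 0.444
te_F = (12 + 4·14 + 22)/6 = 90/6 = 15; σ²_F = ((22−12)/6)² = 2.778

Forward pass:
ES_A = 0; EF_A = 14
ES_B = 14; EF_B = 14+6 = 20
ES_C = 14; EF_C = 14+14 = 28
ES_D = max(EF_B=20, EF_C=28) = 28; EF_D = 28+10 = 38
ES_E = max(EF_A=14, EF_C=28) = 28; EF_E = 28+3 = 31
ES_F = max(EF_B=20, EF_D=38, EF_E=31) = 38; EF_F = 38+15 = 53
Expected project duration μ = 53 days. Critical path: A → C → D → F.

Variance along critical path = 5.444 + 1.778 + 9.000 + 2.778 = 19.000; σ = √19.000 = 4.359 days.
Z = (60 − 53) / 4.359 = 1.606
P(T ≤ 60) = Φ(1.606) ≈ 0.946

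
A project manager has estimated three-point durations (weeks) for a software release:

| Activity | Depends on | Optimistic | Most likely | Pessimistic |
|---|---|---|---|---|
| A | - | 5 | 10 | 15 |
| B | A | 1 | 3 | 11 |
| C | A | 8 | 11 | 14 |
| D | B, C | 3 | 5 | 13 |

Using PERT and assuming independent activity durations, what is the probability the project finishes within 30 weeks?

0.879

te_A = (5 + 4·10 + 15)/6 = 60/6 = 10; σ²_A = ((15−5)/6)² = 2.778
te_B = (1 + 4·3 + 11)/6 = 24/6 = 4; σ²_B = ((11−1)/6)² = 2.778
te_C = (8 + 4·11 + 14)/6 = 66/6 = 11; σ²_C = ((14−8)/6)² = 1.000
te_D = (3 + 4·5 + 13)/6 = 36/6 = 6; σ²_D = ((13−3)/6)² = 2.778

Forward pass:
ES_A = 0; EF_A = 10
ES_B = 10; EF_B = 10+4 = 14
ES_C = 10; EF_C = 10+11 = 21
ES_D = max(EF_B=14, EF_C=21) = 21; EF_D = 21+6 = 27
Expected project duration μ = 27 weeks. Critical path: A → C → D.

Variance along critical path = 2.778 + 1.000 + 2.778 = 6.556; σ = √6.556 = 2.560 weeks.
Z = (30 − 27) / 2.560 = 1.172
P(T ≤ 30) = Φ(1.172) ≈ 0.879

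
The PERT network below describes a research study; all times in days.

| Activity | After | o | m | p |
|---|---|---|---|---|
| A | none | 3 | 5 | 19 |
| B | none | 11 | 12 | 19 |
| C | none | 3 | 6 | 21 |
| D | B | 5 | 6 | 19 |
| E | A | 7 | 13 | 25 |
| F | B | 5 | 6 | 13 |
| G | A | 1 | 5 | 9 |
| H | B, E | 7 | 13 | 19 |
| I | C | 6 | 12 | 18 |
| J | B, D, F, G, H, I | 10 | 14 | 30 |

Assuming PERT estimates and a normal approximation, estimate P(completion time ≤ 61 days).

te_A = (3 + 4·5 + 19)/6 = 42/6 = 7; σ²_A = ((19−3)/6)² = 7.111
te_B = (11 + 4·12 + 19)/6 = 78/6 = 13; σ²_B = ((19−11)/6)² = 1.778
te_C = (3 + 4·6 + 21)/6 = 48/6 = 8; σ²_C = ((21−3)/6)² = 9.000
te_D = (5 + 4·6 + 19)/6 = 48/6 = 8; σ²_D = ((19−5)/6)² = 5.444
te_E = (7 + 4·13 + 25)/6 = 84/6 = 14; σ²_E = ((25−7)/6)² = 9.000
te_F = (5 + 4·6 + 13)/6 = 42/6 = 7; σ²_F = ((13−5)/6)² = 1.778
te_G = (1 + 4·5 + 9)/6 = 30/6 = 5; σ²_G = ((9−1)/6)² = 1.778
te_H = (7 + 4·13 + 19)/6 = 78/6 = 13; σ²_H = ((19−7)/6)² = 4.000
te_I = (6 + 4·12 + 18)/6 = 72/6 = 12; σ²_I = ((18−6)/6)² = 4.000
te_J = (10 + 4·14 + 30)/6 = 96/6 = 16; σ²_J = ((30−10)/6)² = 11.111

Forward pass:
ES_A = 0; EF_A = 7
ES_B = 0; EF_B = 13
ES_C = 0; EF_C = 8
ES_D = 13; EF_D = 13+8 = 21
ES_E = 7; EF_E = 7+14 = 21
ES_F = 13; EF_F = 13+7 = 20
ES_G = 7; EF_G = 7+5 = 12
ES_H = max(EF_B=13, EF_E=21) = 21; EF_H = 21+13 = 34
ES_I = 8; EF_I = 8+12 = 20
ES_J = max(EF_B=13, EF_D=21, EF_F=20, EF_G=12, EF_H=34, EF_I=20) = 34; EF_J = 34+16 = 50
Expected project duration μ = 50 days. Critical path: A → E → H → J.

Variance along critical path = 7.111 + 9.000 + 4.000 + 11.111 = 31.222; σ = √31.222 = 5.588 days.
Z = (61 − 50) / 5.588 = 1.969
P(T ≤ 61) = Φ(1.969) ≈ 0.976

0.976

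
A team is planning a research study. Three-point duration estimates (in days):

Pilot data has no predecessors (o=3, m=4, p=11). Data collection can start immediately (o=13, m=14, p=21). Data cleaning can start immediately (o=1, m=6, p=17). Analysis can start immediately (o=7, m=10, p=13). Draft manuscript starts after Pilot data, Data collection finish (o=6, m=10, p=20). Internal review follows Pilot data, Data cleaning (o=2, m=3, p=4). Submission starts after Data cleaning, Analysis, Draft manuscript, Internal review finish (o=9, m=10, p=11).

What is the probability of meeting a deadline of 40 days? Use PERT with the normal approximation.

te_Pilot data = (3 + 4·4 + 11)/6 = 30/6 = 5; σ²_Pilot data = ((11−3)/6)² = 1.778
te_Data collection = (13 + 4·14 + 21)/6 = 90/6 = 15; σ²_Data collection = ((21−13)/6)² = 1.778
te_Data cleaning = (1 + 4·6 + 17)/6 = 42/6 = 7; σ²_Data cleaning = ((17−1)/6)² = 7.111
te_Analysis = (7 + 4·10 + 13)/6 = 60/6 = 10; σ²_Analysis = ((13−7)/6)² = 1.000
te_Draft manuscript = (6 + 4·10 + 20)/6 = 66/6 = 11; σ²_Draft manuscript = ((20−6)/6)² = 5.444
te_Internal review = (2 + 4·3 + 4)/6 = 18/6 = 3; σ²_Internal review = ((4−2)/6)² = 0.111
te_Submission = (9 + 4·10 + 11)/6 = 60/6 = 10; σ²_Submission = ((11−9)/6)² = 0.111

Forward pass:
ES_Pilot data = 0; EF_Pilot data = 5
ES_Data collection = 0; EF_Data collection = 15
ES_Data cleaning = 0; EF_Data cleaning = 7
ES_Analysis = 0; EF_Analysis = 10
ES_Draft manuscript = max(EF_Pilot data=5, EF_Data collection=15) = 15; EF_Draft manuscript = 15+11 = 26
ES_Internal review = max(EF_Pilot data=5, EF_Data cleaning=7) = 7; EF_Internal review = 7+3 = 10
ES_Submission = max(EF_Data cleaning=7, EF_Analysis=10, EF_Draft manuscript=26, EF_Internal review=10) = 26; EF_Submission = 26+10 = 36
Expected project duration μ = 36 days. Critical path: Data collection → Draft manuscript → Submission.

Variance along critical path = 1.778 + 5.444 + 0.111 = 7.333; σ = √7.333 = 2.708 days.
Z = (40 − 36) / 2.708 = 1.477
P(T ≤ 40) = Φ(1.477) ≈ 0.930

0.930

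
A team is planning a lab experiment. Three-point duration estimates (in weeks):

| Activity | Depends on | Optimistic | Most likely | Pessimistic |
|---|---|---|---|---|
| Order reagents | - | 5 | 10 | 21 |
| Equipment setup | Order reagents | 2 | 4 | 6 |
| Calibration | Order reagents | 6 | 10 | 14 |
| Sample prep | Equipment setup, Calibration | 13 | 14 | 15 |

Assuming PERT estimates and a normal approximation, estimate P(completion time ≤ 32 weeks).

te_Order reagents = (5 + 4·10 + 21)/6 = 66/6 = 11; σ²_Order reagents = ((21−5)/6)² = 7.111
te_Equipment setup = (2 + 4·4 + 6)/6 = 24/6 = 4; σ²_Equipment setup = ((6−2)/6)² = 0.444
te_Calibration = (6 + 4·10 + 14)/6 = 60/6 = 10; σ²_Calibration = ((14−6)/6)² = 1.778
te_Sample prep = (13 + 4·14 + 15)/6 = 84/6 = 14; σ²_Sample prep = ((15−13)/6)² = 0.111

Forward pass:
ES_Order reagents = 0; EF_Order reagents = 11
ES_Equipment setup = 11; EF_Equipment setup = 11+4 = 15
ES_Calibration = 11; EF_Calibration = 11+10 = 21
ES_Sample prep = max(EF_Equipment setup=15, EF_Calibration=21) = 21; EF_Sample prep = 21+14 = 35
Expected project duration μ = 35 weeks. Critical path: Order reagents → Calibration → Sample prep.

Variance along critical path = 7.111 + 1.778 + 0.111 = 9.000; σ = √9.000 = 3.000 weeks.
Z = (32 − 35) / 3.000 = -1.000
P(T ≤ 32) = Φ(-1.000) ≈ 0.159

0.159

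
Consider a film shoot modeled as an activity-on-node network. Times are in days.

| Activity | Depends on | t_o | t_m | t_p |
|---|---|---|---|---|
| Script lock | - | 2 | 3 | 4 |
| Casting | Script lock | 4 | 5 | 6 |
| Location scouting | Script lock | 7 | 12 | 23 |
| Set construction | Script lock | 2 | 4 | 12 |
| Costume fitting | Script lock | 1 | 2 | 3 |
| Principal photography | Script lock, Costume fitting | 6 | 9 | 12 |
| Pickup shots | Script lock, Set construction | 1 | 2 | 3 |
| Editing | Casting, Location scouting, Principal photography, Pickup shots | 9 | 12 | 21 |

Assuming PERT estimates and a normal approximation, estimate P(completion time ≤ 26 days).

te_Script lock = (2 + 4·3 + 4)/6 = 18/6 = 3; σ²_Script lock = ((4−2)/6)² = 0.111
te_Casting = (4 + 4·5 + 6)/6 = 30/6 = 5; σ²_Casting = ((6−4)/6)² = 0.111
te_Location scouting = (7 + 4·12 + 23)/6 = 78/6 = 13; σ²_Location scouting = ((23−7)/6)² = 7.111
te_Set construction = (2 + 4·4 + 12)/6 = 30/6 = 5; σ²_Set construction = ((12−2)/6)² = 2.778
te_Costume fitting = (1 + 4·2 + 3)/6 = 12/6 = 2; σ²_Costume fitting = ((3−1)/6)² = 0.111
te_Principal photography = (6 + 4·9 + 12)/6 = 54/6 = 9; σ²_Principal photography = ((12−6)/6)² = 1.000
te_Pickup shots = (1 + 4·2 + 3)/6 = 12/6 = 2; σ²_Pickup shots = ((3−1)/6)² = 0.111
te_Editing = (9 + 4·12 + 21)/6 = 78/6 = 13; σ²_Editing = ((21−9)/6)² = 4.000

Forward pass:
ES_Script lock = 0; EF_Script lock = 3
ES_Casting = 3; EF_Casting = 3+5 = 8
ES_Location scouting = 3; EF_Location scouting = 3+13 = 16
ES_Set construction = 3; EF_Set construction = 3+5 = 8
ES_Costume fitting = 3; EF_Costume fitting = 3+2 = 5
ES_Principal photography = max(EF_Script lock=3, EF_Costume fitting=5) = 5; EF_Principal photography = 5+9 = 14
ES_Pickup shots = max(EF_Script lock=3, EF_Set construction=8) = 8; EF_Pickup shots = 8+2 = 10
ES_Editing = max(EF_Casting=8, EF_Location scouting=16, EF_Principal photography=14, EF_Pickup shots=10) = 16; EF_Editing = 16+13 = 29
Expected project duration μ = 29 days. Critical path: Script lock → Location scouting → Editing.

Variance along critical path = 0.111 + 7.111 + 4.000 = 11.222; σ = √11.222 = 3.350 days.
Z = (26 − 29) / 3.350 = -0.896
P(T ≤ 26) = Φ(-0.896) ≈ 0.185

0.185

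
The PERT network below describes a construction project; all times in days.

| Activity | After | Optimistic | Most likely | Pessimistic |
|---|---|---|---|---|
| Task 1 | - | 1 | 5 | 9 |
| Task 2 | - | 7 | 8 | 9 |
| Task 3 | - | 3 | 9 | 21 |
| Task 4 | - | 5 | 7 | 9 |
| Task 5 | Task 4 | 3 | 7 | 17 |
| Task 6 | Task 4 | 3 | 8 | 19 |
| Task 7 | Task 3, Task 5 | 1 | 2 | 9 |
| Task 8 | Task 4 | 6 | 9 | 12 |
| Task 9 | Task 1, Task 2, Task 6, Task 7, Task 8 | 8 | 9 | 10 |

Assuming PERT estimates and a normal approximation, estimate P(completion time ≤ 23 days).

0.076

te_Task 1 = (1 + 4·5 + 9)/6 = 30/6 = 5; σ²_Task 1 = ((9−1)/6)² = 1.778
te_Task 2 = (7 + 4·8 + 9)/6 = 48/6 = 8; σ²_Task 2 = ((9−7)/6)² = 0.111
te_Task 3 = (3 + 4·9 + 21)/6 = 60/6 = 10; σ²_Task 3 = ((21−3)/6)² = 9.000
te_Task 4 = (5 + 4·7 + 9)/6 = 42/6 = 7; σ²_Task 4 = ((9−5)/6)² = 0.444
te_Task 5 = (3 + 4·7 + 17)/6 = 48/6 = 8; σ²_Task 5 = ((17−3)/6)² = 5.444
te_Task 6 = (3 + 4·8 + 19)/6 = 54/6 = 9; σ²_Task 6 = ((19−3)/6)² = 7.111
te_Task 7 = (1 + 4·2 + 9)/6 = 18/6 = 3; σ²_Task 7 = ((9−1)/6)² = 1.778
te_Task 8 = (6 + 4·9 + 12)/6 = 54/6 = 9; σ²_Task 8 = ((12−6)/6)² = 1.000
te_Task 9 = (8 + 4·9 + 10)/6 = 54/6 = 9; σ²_Task 9 = ((10−8)/6)² = 0.111

Forward pass:
ES_Task 1 = 0; EF_Task 1 = 5
ES_Task 2 = 0; EF_Task 2 = 8
ES_Task 3 = 0; EF_Task 3 = 10
ES_Task 4 = 0; EF_Task 4 = 7
ES_Task 5 = 7; EF_Task 5 = 7+8 = 15
ES_Task 6 = 7; EF_Task 6 = 7+9 = 16
ES_Task 7 = max(EF_Task 3=10, EF_Task 5=15) = 15; EF_Task 7 = 15+3 = 18
ES_Task 8 = 7; EF_Task 8 = 7+9 = 16
ES_Task 9 = max(EF_Task 1=5, EF_Task 2=8, EF_Task 6=16, EF_Task 7=18, EF_Task 8=16) = 18; EF_Task 9 = 18+9 = 27
Expected project duration μ = 27 days. Critical path: Task 4 → Task 5 → Task 7 → Task 9.

Variance along critical path = 0.444 + 5.444 + 1.778 + 0.111 = 7.778; σ = √7.778 = 2.789 days.
Z = (23 − 27) / 2.789 = -1.434
P(T ≤ 23) = Φ(-1.434) ≈ 0.076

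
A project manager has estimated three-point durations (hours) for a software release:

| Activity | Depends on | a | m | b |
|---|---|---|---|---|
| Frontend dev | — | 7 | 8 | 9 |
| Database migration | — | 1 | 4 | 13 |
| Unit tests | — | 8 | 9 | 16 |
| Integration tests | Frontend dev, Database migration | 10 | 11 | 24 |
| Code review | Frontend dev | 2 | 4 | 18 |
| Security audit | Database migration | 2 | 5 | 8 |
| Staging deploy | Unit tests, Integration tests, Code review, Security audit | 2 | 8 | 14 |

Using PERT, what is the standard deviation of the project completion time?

te_Frontend dev = (7 + 4·8 + 9)/6 = 48/6 = 8; σ²_Frontend dev = ((9−7)/6)² = 0.111
te_Database migration = (1 + 4·4 + 13)/6 = 30/6 = 5; σ²_Database migration = ((13−1)/6)² = 4.000
te_Unit tests = (8 + 4·9 + 16)/6 = 60/6 = 10; σ²_Unit tests = ((16−8)/6)² = 1.778
te_Integration tests = (10 + 4·11 + 24)/6 = 78/6 = 13; σ²_Integration tests = ((24−10)/6)² = 5.444
te_Code review = (2 + 4·4 + 18)/6 = 36/6 = 6; σ²_Code review = ((18−2)/6)² = 7.111
te_Security audit = (2 + 4·5 + 8)/6 = 30/6 = 5; σ²_Security audit = ((8−2)/6)² = 1.000
te_Staging deploy = (2 + 4·8 + 14)/6 = 48/6 = 8; σ²_Staging deploy = ((14−2)/6)² = 4.000

Forward pass:
ES_Frontend dev = 0; EF_Frontend dev = 8
ES_Database migration = 0; EF_Database migration = 5
ES_Unit tests = 0; EF_Unit tests = 10
ES_Integration tests = max(EF_Frontend dev=8, EF_Database migration=5) = 8; EF_Integration tests = 8+13 = 21
ES_Code review = 8; EF_Code review = 8+6 = 14
ES_Security audit = 5; EF_Security audit = 5+5 = 10
ES_Staging deploy = max(EF_Unit tests=10, EF_Integration tests=21, EF_Code review=14, EF_Security audit=10) = 21; EF_Staging deploy = 21+8 = 29
Expected project duration μ = 29 hours. Critical path: Frontend dev → Integration tests → Staging deploy.

Variance along critical path = 0.111 + 5.444 + 4.000 = 9.556
σ = √9.556 = 3.091 hours

3.09 hours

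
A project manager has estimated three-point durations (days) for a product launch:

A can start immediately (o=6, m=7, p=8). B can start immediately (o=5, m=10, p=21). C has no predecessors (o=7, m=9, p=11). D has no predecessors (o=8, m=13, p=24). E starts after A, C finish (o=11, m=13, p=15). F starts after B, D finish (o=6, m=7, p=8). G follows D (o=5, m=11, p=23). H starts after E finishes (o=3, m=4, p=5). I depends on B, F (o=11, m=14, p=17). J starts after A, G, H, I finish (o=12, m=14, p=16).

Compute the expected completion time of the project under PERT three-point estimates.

te_A = (6 + 4·7 + 8)/6 = 42/6 = 7
te_B = (5 + 4·10 + 21)/6 = 66/6 = 11
te_C = (7 + 4·9 + 11)/6 = 54/6 = 9
te_D = (8 + 4·13 + 24)/6 = 84/6 = 14
te_E = (11 + 4·13 + 15)/6 = 78/6 = 13
te_F = (6 + 4·7 + 8)/6 = 42/6 = 7
te_G = (5 + 4·11 + 23)/6 = 72/6 = 12
te_H = (3 + 4·4 + 5)/6 = 24/6 = 4
te_I = (11 + 4·14 + 17)/6 = 84/6 = 14
te_J = (12 + 4·14 + 16)/6 = 84/6 = 14

Forward pass:
ES_A = 0; EF_A = 7
ES_B = 0; EF_B = 11
ES_C = 0; EF_C = 9
ES_D = 0; EF_D = 14
ES_E = max(EF_A=7, EF_C=9) = 9; EF_E = 9+13 = 22
ES_F = max(EF_B=11, EF_D=14) = 14; EF_F = 14+7 = 21
ES_G = 14; EF_G = 14+12 = 26
ES_H = 22; EF_H = 22+4 = 26
ES_I = max(EF_B=11, EF_F=21) = 21; EF_I = 21+14 = 35
ES_J = max(EF_A=7, EF_G=26, EF_H=26, EF_I=35) = 35; EF_J = 35+14 = 49
Expected project duration μ = 49 days. Critical path: D → F → I → J.

49 days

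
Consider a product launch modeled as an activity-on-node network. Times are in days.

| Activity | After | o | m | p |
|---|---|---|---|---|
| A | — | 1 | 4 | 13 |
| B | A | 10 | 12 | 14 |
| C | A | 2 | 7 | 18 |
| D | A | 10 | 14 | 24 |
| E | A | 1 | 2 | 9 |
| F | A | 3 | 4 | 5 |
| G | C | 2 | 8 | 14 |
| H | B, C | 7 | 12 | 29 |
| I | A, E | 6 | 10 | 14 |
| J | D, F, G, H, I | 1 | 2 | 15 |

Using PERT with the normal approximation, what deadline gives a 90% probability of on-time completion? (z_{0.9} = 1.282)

te_A = (1 + 4·4 + 13)/6 = 30/6 = 5; σ²_A = ((13−1)/6)² = 4.000
te_B = (10 + 4·12 + 14)/6 = 72/6 = 12; σ²_B = ((14−10)/6)² = 0.444
te_C = (2 + 4·7 + 18)/6 = 48/6 = 8; σ²_C = ((18−2)/6)² = 7.111
te_D = (10 + 4·14 + 24)/6 = 90/6 = 15; σ²_D = ((24−10)/6)² = 5.444
te_E = (1 + 4·2 + 9)/6 = 18/6 = 3; σ²_E = ((9−1)/6)² = 1.778
te_F = (3 + 4·4 + 5)/6 = 24/6 = 4; σ²_F = ((5−3)/6)² = 0.111
te_G = (2 + 4·8 + 14)/6 = 48/6 = 8; σ²_G = ((14−2)/6)² = 4.000
te_H = (7 + 4·12 + 29)/6 = 84/6 = 14; σ²_H = ((29−7)/6)² = 13.444
te_I = (6 + 4·10 + 14)/6 = 60/6 = 10; σ²_I = ((14−6)/6)² = 1.778
te_J = (1 + 4·2 + 15)/6 = 24/6 = 4; σ²_J = ((15−1)/6)² = 5.444

Forward pass:
ES_A = 0; EF_A = 5
ES_B = 5; EF_B = 5+12 = 17
ES_C = 5; EF_C = 5+8 = 13
ES_D = 5; EF_D = 5+15 = 20
ES_E = 5; EF_E = 5+3 = 8
ES_F = 5; EF_F = 5+4 = 9
ES_G = 13; EF_G = 13+8 = 21
ES_H = max(EF_B=17, EF_C=13) = 17; EF_H = 17+14 = 31
ES_I = max(EF_A=5, EF_E=8) = 8; EF_I = 8+10 = 18
ES_J = max(EF_D=20, EF_F=9, EF_G=21, EF_H=31, EF_I=18) = 31; EF_J = 31+4 = 35
Expected project duration μ = 35 days. Critical path: A → B → H → J.

Variance along critical path = 4.000 + 0.444 + 13.444 + 5.444 = 23.333; σ = 4.830 days.
D = μ + z·σ = 35 + 1.282·4.830 = 41.2 days

41.2 days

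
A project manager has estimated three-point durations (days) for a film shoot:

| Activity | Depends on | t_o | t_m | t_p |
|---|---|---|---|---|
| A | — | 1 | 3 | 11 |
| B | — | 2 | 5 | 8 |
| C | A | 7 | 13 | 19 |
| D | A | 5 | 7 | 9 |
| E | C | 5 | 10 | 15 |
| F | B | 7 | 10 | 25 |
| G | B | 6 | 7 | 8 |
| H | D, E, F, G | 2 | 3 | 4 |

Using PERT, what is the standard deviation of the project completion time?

te_A = (1 + 4·3 + 11)/6 = 24/6 = 4; σ²_A = ((11−1)/6)² = 2.778
te_B = (2 + 4·5 + 8)/6 = 30/6 = 5; σ²_B = ((8−2)/6)² = 1.000
te_C = (7 + 4·13 + 19)/6 = 78/6 = 13; σ²_C = ((19−7)/6)² = 4.000
te_D = (5 + 4·7 + 9)/6 = 42/6 = 7; σ²_D = ((9−5)/6)² = 0.444
te_E = (5 + 4·10 + 15)/6 = 60/6 = 10; σ²_E = ((15−5)/6)² = 2.778
te_F = (7 + 4·10 + 25)/6 = 72/6 = 12; σ²_F = ((25−7)/6)² = 9.000
te_G = (6 + 4·7 + 8)/6 = 42/6 = 7; σ²_G = ((8−6)/6)² = 0.111
te_H = (2 + 4·3 + 4)/6 = 18/6 = 3; σ²_H = ((4−2)/6)² = 0.111

Forward pass:
ES_A = 0; EF_A = 4
ES_B = 0; EF_B = 5
ES_C = 4; EF_C = 4+13 = 17
ES_D = 4; EF_D = 4+7 = 11
ES_E = 17; EF_E = 17+10 = 27
ES_F = 5; EF_F = 5+12 = 17
ES_G = 5; EF_G = 5+7 = 12
ES_H = max(EF_D=11, EF_E=27, EF_F=17, EF_G=12) = 27; EF_H = 27+3 = 30
Expected project duration μ = 30 days. Critical path: A → C → E → H.

Variance along critical path = 2.778 + 4.000 + 2.778 + 0.111 = 9.667
σ = √9.667 = 3.109 days

3.11 days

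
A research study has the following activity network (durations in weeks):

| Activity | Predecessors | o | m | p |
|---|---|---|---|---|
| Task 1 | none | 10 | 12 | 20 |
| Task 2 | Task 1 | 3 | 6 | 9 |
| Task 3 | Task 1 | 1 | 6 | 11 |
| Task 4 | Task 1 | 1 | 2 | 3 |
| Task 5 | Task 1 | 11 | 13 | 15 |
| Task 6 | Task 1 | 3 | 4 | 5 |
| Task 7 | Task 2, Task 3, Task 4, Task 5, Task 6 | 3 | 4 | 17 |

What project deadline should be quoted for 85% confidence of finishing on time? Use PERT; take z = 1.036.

te_Task 1 = (10 + 4·12 + 20)/6 = 78/6 = 13; σ²_Task 1 = ((20−10)/6)² = 2.778
te_Task 2 = (3 + 4·6 + 9)/6 = 36/6 = 6; σ²_Task 2 = ((9−3)/6)² = 1.000
te_Task 3 = (1 + 4·6 + 11)/6 = 36/6 = 6; σ²_Task 3 = ((11−1)/6)² = 2.778
te_Task 4 = (1 + 4·2 + 3)/6 = 12/6 = 2; σ²_Task 4 = ((3−1)/6)² = 0.111
te_Task 5 = (11 + 4·13 + 15)/6 = 78/6 = 13; σ²_Task 5 = ((15−11)/6)² = 0.444
te_Task 6 = (3 + 4·4 + 5)/6 = 24/6 = 4; σ²_Task 6 = ((5−3)/6)² = 0.111
te_Task 7 = (3 + 4·4 + 17)/6 = 36/6 = 6; σ²_Task 7 = ((17−3)/6)² = 5.444

Forward pass:
ES_Task 1 = 0; EF_Task 1 = 13
ES_Task 2 = 13; EF_Task 2 = 13+6 = 19
ES_Task 3 = 13; EF_Task 3 = 13+6 = 19
ES_Task 4 = 13; EF_Task 4 = 13+2 = 15
ES_Task 5 = 13; EF_Task 5 = 13+13 = 26
ES_Task 6 = 13; EF_Task 6 = 13+4 = 17
ES_Task 7 = max(EF_Task 2=19, EF_Task 3=19, EF_Task 4=15, EF_Task 5=26, EF_Task 6=17) = 26; EF_Task 7 = 26+6 = 32
Expected project duration μ = 32 weeks. Critical path: Task 1 → Task 5 → Task 7.

Variance along critical path = 2.778 + 0.444 + 5.444 = 8.667; σ = 2.944 weeks.
D = μ + z·σ = 32 + 1.036·2.944 = 35.0 weeks

35.0 weeks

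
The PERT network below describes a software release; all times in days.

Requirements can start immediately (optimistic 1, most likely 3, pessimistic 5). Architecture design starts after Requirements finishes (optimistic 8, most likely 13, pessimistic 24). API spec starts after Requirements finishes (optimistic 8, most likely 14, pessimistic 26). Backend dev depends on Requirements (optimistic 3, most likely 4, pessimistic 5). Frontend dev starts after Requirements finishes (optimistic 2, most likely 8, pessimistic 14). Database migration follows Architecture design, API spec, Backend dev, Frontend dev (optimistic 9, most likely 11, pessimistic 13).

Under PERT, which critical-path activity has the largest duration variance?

te_Requirements = (1 + 4·3 + 5)/6 = 18/6 = 3; σ²_Requirements = ((5−1)/6)² = 0.444
te_Architecture design = (8 + 4·13 + 24)/6 = 84/6 = 14; σ²_Architecture design = ((24−8)/6)² = 7.111
te_API spec = (8 + 4·14 + 26)/6 = 90/6 = 15; σ²_API spec = ((26−8)/6)² = 9.000
te_Backend dev = (3 + 4·4 + 5)/6 = 24/6 = 4; σ²_Backend dev = ((5−3)/6)² = 0.111
te_Frontend dev = (2 + 4·8 + 14)/6 = 48/6 = 8; σ²_Frontend dev = ((14−2)/6)² = 4.000
te_Database migration = (9 + 4·11 + 13)/6 = 66/6 = 11; σ²_Database migration = ((13−9)/6)² = 0.444

Forward pass:
ES_Requirements = 0; EF_Requirements = 3
ES_Architecture design = 3; EF_Architecture design = 3+14 = 17
ES_API spec = 3; EF_API spec = 3+15 = 18
ES_Backend dev = 3; EF_Backend dev = 3+4 = 7
ES_Frontend dev = 3; EF_Frontend dev = 3+8 = 11
ES_Database migration = max(EF_Architecture design=17, EF_API spec=18, EF_Backend dev=7, EF_Frontend dev=11) = 18; EF_Database migration = 18+11 = 29
Expected project duration μ = 29 days. Critical path: Requirements → API spec → Database migration.

Variances on critical path: σ²_Requirements=0.444, σ²_API spec=9.000, σ²_Database migration=0.444.
Largest is σ²_API spec = 9.000.

API spec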